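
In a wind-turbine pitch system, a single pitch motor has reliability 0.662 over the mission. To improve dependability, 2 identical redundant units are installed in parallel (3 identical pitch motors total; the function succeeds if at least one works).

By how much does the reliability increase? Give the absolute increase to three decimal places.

0.299

R_before = 0.662
R_after = 1 − (1 − 0.662)^3 = 0.961
ΔR = 0.961 − 0.662 = 0.299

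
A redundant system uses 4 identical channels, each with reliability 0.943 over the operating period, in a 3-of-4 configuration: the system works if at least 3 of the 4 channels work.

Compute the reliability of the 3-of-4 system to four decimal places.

R = Σ_{i=3}^{4} C(4,i) p^i (1−p)^{4−i} with p = 0.943
C(4,3)·0.943^3·0.057^1 = 0.191192
C(4,4)·0.943^4·0.057^0 = 0.790764
Sum = 0.9820

0.9820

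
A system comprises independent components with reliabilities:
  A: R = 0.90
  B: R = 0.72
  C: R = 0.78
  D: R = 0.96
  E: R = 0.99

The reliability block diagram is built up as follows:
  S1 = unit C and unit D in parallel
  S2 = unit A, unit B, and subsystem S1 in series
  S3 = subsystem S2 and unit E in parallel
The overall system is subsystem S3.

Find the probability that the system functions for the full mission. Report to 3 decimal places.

0.996

Parallel (C and D): 1 − (1 − 0.78000)(1 − 0.96000) = 0.99120
Series (A, B, and [0.99120]): 0.90000 × 0.72000 × 0.99120 = 0.64230
Parallel ([0.64230] and E): 1 − (1 − 0.64230)(1 − 0.99000) = 0.996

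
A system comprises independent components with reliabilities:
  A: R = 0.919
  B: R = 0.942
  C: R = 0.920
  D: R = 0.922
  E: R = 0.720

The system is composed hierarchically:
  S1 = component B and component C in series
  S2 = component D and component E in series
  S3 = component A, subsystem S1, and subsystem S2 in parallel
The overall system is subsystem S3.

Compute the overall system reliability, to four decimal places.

Series (B and C): 0.942000 × 0.920000 = 0.866640
Series (D and E): 0.922000 × 0.720000 = 0.663840
Parallel (A, [0.866640], and [0.663840]): 1 − (1 − 0.919000)(1 − 0.866640)(1 − 0.663840) = 0.9964

0.9964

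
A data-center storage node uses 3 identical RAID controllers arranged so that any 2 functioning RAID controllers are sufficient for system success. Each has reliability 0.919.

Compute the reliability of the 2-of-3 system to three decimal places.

R = Σ_{i=2}^{3} C(3,i) p^i (1−p)^{3−i} with p = 0.919
C(3,2)·0.919^2·0.081^1 = 0.20523
C(3,3)·0.919^3·0.081^0 = 0.77615
Sum = 0.981

0.981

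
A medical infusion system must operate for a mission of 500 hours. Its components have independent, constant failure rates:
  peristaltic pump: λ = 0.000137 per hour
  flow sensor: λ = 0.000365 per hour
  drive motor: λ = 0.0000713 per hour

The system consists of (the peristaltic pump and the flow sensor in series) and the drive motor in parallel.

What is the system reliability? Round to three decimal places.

R(peristaltic pump) = exp(−0.000137 × 500) = 0.93379
R(flow sensor) = exp(−0.000365 × 500) = 0.83318
R(drive motor) = exp(−0.0000713 × 500) = 0.96498
Series (peristaltic pump and flow sensor): 0.93379 × 0.83318 = 0.77802
Parallel ([0.77802] and drive motor): 1 − (1 − 0.77802)(1 − 0.96498) = 0.992

0.992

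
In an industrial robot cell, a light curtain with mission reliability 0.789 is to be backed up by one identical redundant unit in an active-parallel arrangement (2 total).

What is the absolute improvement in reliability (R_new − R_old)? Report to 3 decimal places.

R_before = 0.789
R_after = 1 − (1 − 0.789)^2 = 0.955
ΔR = 0.955 − 0.789 = 0.166

0.166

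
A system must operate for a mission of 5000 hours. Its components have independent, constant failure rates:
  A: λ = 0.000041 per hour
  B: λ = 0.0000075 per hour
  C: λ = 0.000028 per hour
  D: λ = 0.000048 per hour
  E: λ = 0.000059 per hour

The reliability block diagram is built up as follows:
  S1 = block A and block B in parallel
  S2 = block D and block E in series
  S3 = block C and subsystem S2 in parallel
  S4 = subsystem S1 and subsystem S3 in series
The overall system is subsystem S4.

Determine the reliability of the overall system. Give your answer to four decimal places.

R(A) = exp(−0.000041 × 5000) = 0.814647
R(B) = exp(−0.0000075 × 5000) = 0.963194
R(C) = exp(−0.000028 × 5000) = 0.869358
R(D) = exp(−0.000048 × 5000) = 0.786628
R(E) = exp(−0.000059 × 5000) = 0.744532
Parallel (A and B): 1 − (1 − 0.814647)(1 − 0.963194) = 0.993178
Series (D and E): 0.786628 × 0.744532 = 0.585670
Parallel (C and [0.585670]): 1 − (1 − 0.869358)(1 − 0.585670) = 0.945871
Series ([0.993178] and [0.945871]): 0.993178 × 0.945871 = 0.9394

0.9394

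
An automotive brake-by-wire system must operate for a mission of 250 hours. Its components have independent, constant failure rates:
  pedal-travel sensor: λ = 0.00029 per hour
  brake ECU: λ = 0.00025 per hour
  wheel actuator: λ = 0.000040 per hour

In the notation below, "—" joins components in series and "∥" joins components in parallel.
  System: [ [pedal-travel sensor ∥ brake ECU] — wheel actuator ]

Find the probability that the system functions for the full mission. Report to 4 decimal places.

R(pedal-travel sensor) = exp(−0.00029 × 250) = 0.930066
R(brake ECU) = exp(−0.00025 × 250) = 0.939413
R(wheel actuator) = exp(−0.000040 × 250) = 0.990050
Parallel (pedal-travel sensor and brake ECU): 1 − (1 − 0.930066)(1 − 0.939413) = 0.995763
Series ([0.995763] and wheel actuator): 0.995763 × 0.990050 = 0.9859

0.9859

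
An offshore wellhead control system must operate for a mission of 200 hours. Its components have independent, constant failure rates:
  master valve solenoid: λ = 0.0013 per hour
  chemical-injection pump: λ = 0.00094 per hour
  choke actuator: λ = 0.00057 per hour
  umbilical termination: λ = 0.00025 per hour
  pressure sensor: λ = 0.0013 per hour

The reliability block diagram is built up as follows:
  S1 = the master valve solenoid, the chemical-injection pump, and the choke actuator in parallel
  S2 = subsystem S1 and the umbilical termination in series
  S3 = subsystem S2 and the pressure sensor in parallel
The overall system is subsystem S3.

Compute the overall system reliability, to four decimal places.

0.9879

R(master valve solenoid) = exp(−0.0013 × 200) = 0.771052
R(chemical-injection pump) = exp(−0.00094 × 200) = 0.828615
R(choke actuator) = exp(−0.00057 × 200) = 0.892258
R(umbilical termination) = exp(−0.00025 × 200) = 0.951229
R(pressure sensor) = exp(−0.0013 × 200) = 0.771052
Parallel (master valve solenoid, chemical-injection pump, and choke actuator): 1 − (1 − 0.771052)(1 − 0.828615)(1 − 0.892258) = 0.995772
Series ([0.995772] and umbilical termination): 0.995772 × 0.951229 = 0.947207
Parallel ([0.947207] and pressure sensor): 1 − (1 − 0.947207)(1 − 0.771052) = 0.9879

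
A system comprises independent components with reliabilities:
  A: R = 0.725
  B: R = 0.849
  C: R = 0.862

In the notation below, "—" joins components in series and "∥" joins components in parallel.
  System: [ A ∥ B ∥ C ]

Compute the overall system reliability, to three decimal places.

0.994

Parallel (A, B, and C): 1 − (1 − 0.72500)(1 − 0.84900)(1 − 0.86200) = 0.994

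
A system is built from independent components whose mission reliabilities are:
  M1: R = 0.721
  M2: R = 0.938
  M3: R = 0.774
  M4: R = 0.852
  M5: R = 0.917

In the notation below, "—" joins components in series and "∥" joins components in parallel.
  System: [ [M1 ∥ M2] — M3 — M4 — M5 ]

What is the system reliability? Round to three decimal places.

0.594

Parallel (M1 and M2): 1 − (1 − 0.72100)(1 − 0.93800) = 0.98270
Series ([0.98270], M3, M4, and M5): 0.98270 × 0.77400 × 0.85200 × 0.91700 = 0.594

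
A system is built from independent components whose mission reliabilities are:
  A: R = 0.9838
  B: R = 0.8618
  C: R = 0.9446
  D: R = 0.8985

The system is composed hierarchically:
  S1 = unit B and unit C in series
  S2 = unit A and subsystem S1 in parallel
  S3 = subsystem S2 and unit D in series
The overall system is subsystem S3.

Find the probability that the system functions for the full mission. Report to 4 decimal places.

0.8958

Series (B and C): 0.861800 × 0.944600 = 0.814056
Parallel (A and [0.814056]): 1 − (1 − 0.983800)(1 − 0.814056) = 0.996988
Series ([0.996988] and D): 0.996988 × 0.898500 = 0.8958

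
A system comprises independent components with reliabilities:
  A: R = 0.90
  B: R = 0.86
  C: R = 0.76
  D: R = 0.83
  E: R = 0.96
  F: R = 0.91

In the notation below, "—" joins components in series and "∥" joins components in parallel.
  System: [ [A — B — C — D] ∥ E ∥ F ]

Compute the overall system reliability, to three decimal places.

0.998

Series (A, B, C, and D): 0.90000 × 0.86000 × 0.76000 × 0.83000 = 0.48824
Parallel ([0.48824], E, and F): 1 − (1 − 0.48824)(1 − 0.96000)(1 − 0.91000) = 0.998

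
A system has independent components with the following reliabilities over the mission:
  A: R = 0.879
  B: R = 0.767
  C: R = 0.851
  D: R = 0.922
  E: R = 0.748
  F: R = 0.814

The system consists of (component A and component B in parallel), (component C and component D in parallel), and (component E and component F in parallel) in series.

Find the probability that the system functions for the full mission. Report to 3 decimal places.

Parallel (A and B): 1 − (1 − 0.87900)(1 − 0.76700) = 0.97181
Parallel (C and D): 1 − (1 − 0.85100)(1 − 0.92200) = 0.98838
Parallel (E and F): 1 − (1 − 0.74800)(1 − 0.81400) = 0.95313
Series ([0.97181], [0.98838], and [0.95313]): 0.97181 × 0.98838 × 0.95313 = 0.915

0.915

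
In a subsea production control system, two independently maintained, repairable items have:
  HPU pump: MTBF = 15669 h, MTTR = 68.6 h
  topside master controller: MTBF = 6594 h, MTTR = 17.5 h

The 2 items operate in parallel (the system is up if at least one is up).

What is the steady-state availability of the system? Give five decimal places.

0.99999

A(HPU pump) = MTBF/(MTBF+MTTR) = 15669/(15669+68.6) = 0.995641
A(topside master controller) = MTBF/(MTBF+MTTR) = 6594/(6594+17.5) = 0.997353
Parallel availability: 1 − (1 − 0.995641)(1 − 0.997353) = 0.99999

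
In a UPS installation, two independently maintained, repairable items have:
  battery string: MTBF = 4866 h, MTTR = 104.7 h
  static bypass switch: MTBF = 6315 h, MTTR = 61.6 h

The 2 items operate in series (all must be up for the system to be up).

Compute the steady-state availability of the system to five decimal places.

0.96948

A(battery string) = MTBF/(MTBF+MTTR) = 4866/(4866+104.7) = 0.978937
A(static bypass switch) = MTBF/(MTBF+MTTR) = 6315/(6315+61.6) = 0.990340
Series availability: 0.978937 × 0.990340 = 0.96948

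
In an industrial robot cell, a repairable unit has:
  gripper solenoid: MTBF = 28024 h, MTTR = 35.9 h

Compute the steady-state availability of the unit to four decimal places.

A(gripper solenoid) = MTBF/(MTBF+MTTR) = 28024/(28024+35.9) = 0.9987

0.9987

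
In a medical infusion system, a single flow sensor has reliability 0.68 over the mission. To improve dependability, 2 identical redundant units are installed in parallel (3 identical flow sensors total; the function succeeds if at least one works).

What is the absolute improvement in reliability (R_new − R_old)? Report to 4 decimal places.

R_before = 0.68
R_after = 1 − (1 − 0.68)^3 = 0.9672
ΔR = 0.9672 − 0.68 = 0.2872

0.2872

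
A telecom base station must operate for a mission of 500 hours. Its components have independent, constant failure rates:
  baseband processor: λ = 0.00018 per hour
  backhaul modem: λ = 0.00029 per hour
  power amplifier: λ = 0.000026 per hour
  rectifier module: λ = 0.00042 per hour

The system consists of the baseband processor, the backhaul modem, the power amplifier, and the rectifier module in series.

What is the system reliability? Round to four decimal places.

0.6325

R(baseband processor) = exp(−0.00018 × 500) = 0.913931
R(backhaul modem) = exp(−0.00029 × 500) = 0.865022
R(power amplifier) = exp(−0.000026 × 500) = 0.987084
R(rectifier module) = exp(−0.00042 × 500) = 0.810584
Series (baseband processor, backhaul modem, power amplifier, and rectifier module): 0.913931 × 0.865022 × 0.987084 × 0.810584 = 0.6325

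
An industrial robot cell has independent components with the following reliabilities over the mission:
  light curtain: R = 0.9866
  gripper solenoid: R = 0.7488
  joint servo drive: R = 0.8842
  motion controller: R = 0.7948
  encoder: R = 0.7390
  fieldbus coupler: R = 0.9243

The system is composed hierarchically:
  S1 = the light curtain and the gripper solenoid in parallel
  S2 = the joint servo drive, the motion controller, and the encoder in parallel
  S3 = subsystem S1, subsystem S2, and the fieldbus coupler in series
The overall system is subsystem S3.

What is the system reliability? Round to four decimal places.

Parallel (light curtain and gripper solenoid): 1 − (1 − 0.986600)(1 − 0.748800) = 0.996634
Parallel (joint servo drive, motion controller, and encoder): 1 − (1 − 0.884200)(1 − 0.794800)(1 − 0.739000) = 0.993798
Series ([0.996634], [0.993798], and fieldbus coupler): 0.996634 × 0.993798 × 0.924300 = 0.9155

0.9155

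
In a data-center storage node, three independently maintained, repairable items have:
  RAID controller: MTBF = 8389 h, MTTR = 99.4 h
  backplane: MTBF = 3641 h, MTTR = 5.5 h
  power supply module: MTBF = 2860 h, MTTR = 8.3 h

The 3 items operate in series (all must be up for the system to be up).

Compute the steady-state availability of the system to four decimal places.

0.9839

A(RAID controller) = MTBF/(MTBF+MTTR) = 8389/(8389+99.4) = 0.988290
A(backplane) = MTBF/(MTBF+MTTR) = 3641/(3641+5.5) = 0.998492
A(power supply module) = MTBF/(MTBF+MTTR) = 2860/(2860+8.3) = 0.997106
Series availability: 0.988290 × 0.998492 × 0.997106 = 0.9839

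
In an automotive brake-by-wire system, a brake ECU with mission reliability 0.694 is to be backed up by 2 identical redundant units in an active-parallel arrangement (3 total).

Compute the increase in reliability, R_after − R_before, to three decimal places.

0.277

R_before = 0.694
R_after = 1 − (1 − 0.694)^3 = 0.971
ΔR = 0.971 − 0.694 = 0.277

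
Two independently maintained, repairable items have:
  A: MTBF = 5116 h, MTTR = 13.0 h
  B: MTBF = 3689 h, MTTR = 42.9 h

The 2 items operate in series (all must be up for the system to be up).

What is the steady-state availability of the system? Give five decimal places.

A(A) = MTBF/(MTBF+MTTR) = 5116/(5116+13.0) = 0.997465
A(B) = MTBF/(MTBF+MTTR) = 3689/(3689+42.9) = 0.988505
Series availability: 0.997465 × 0.988505 = 0.98600

0.98600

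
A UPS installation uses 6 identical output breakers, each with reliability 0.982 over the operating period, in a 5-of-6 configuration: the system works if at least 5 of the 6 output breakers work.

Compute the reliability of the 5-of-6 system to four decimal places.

R = Σ_{i=5}^{6} C(6,i) p^i (1−p)^{6−i} with p = 0.982
C(6,5)·0.982^5·0.018^1 = 0.098624
C(6,6)·0.982^6·0.018^0 = 0.896745
Sum = 0.9954

0.9954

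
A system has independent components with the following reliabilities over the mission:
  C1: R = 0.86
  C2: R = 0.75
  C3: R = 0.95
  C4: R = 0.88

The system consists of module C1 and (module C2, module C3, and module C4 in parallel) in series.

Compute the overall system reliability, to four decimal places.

Parallel (C2, C3, and C4): 1 − (1 − 0.750000)(1 − 0.950000)(1 − 0.880000) = 0.998500
Series (C1 and [0.998500]): 0.860000 × 0.998500 = 0.8587

0.8587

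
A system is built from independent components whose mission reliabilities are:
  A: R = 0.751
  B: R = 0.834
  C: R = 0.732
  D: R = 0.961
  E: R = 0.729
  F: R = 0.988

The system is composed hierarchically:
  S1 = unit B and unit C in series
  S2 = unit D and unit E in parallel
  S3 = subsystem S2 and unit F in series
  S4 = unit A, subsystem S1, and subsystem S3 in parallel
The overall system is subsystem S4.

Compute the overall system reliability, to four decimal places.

Series (B and C): 0.834000 × 0.732000 = 0.610488
Parallel (D and E): 1 − (1 − 0.961000)(1 − 0.729000) = 0.989431
Series ([0.989431] and F): 0.989431 × 0.988000 = 0.977558
Parallel (A, [0.610488], and [0.977558]): 1 − (1 − 0.751000)(1 − 0.610488)(1 − 0.977558) = 0.9978

0.9978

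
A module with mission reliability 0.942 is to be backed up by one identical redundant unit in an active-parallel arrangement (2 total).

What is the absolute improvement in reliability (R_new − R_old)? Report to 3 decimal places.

R_before = 0.942
R_after = 1 − (1 − 0.942)^2 = 0.997
ΔR = 0.997 − 0.942 = 0.055

0.055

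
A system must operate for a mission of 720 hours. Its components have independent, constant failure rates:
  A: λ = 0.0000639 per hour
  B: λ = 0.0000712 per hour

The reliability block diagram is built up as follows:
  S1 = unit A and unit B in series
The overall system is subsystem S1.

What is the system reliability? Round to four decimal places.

R(A) = exp(−0.0000639 × 720) = 0.955034
R(B) = exp(−0.0000712 × 720) = 0.950028
Series (A and B): 0.955034 × 0.950028 = 0.9073

0.9073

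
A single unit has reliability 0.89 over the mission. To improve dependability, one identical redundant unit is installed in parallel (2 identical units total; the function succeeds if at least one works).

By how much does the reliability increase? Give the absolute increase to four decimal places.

R_before = 0.89
R_after = 1 − (1 − 0.89)^2 = 0.9879
ΔR = 0.9879 − 0.89 = 0.0979

0.0979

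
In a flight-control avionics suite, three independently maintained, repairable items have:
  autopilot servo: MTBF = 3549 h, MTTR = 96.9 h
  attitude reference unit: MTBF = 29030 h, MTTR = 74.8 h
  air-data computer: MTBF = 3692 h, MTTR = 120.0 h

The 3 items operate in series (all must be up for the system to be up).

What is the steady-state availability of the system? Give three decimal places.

0.940

A(autopilot servo) = MTBF/(MTBF+MTTR) = 3549/(3549+96.9) = 0.973422
A(attitude reference unit) = MTBF/(MTBF+MTTR) = 29030/(29030+74.8) = 0.997430
A(air-data computer) = MTBF/(MTBF+MTTR) = 3692/(3692+120.0) = 0.968520
Series availability: 0.973422 × 0.997430 × 0.968520 = 0.940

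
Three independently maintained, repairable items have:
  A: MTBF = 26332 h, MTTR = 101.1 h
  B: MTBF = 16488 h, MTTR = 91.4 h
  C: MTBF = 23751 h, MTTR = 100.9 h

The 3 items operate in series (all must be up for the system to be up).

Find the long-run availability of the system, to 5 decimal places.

0.98649

A(A) = MTBF/(MTBF+MTTR) = 26332/(26332+101.1) = 0.996175
A(B) = MTBF/(MTBF+MTTR) = 16488/(16488+91.4) = 0.994487
A(C) = MTBF/(MTBF+MTTR) = 23751/(23751+100.9) = 0.995770
Series availability: 0.996175 × 0.994487 × 0.995770 = 0.98649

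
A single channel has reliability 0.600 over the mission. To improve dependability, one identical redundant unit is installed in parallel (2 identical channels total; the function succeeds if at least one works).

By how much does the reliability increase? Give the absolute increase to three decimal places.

R_before = 0.600
R_after = 1 − (1 − 0.600)^2 = 0.840
ΔR = 0.840 − 0.600 = 0.240

0.240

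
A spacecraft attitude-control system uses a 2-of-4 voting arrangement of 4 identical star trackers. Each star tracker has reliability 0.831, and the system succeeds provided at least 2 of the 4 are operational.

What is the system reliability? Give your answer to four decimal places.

0.9831

R = Σ_{i=2}^{4} C(4,i) p^i (1−p)^{4−i} with p = 0.831
C(4,2)·0.831^2·0.169^2 = 0.118339
C(4,3)·0.831^3·0.169^1 = 0.387927
C(4,4)·0.831^4·0.169^0 = 0.476874
Sum = 0.9831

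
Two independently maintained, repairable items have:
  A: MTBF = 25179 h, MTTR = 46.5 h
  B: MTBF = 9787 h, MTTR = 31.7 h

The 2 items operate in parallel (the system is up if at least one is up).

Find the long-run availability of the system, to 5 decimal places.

A(A) = MTBF/(MTBF+MTTR) = 25179/(25179+46.5) = 0.998157
A(B) = MTBF/(MTBF+MTTR) = 9787/(9787+31.7) = 0.996771
Parallel availability: 1 − (1 − 0.998157)(1 − 0.996771) = 0.99999

0.99999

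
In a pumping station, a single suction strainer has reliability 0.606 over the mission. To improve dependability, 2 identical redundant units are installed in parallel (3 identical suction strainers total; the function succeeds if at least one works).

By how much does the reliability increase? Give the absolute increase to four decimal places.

0.3328

R_before = 0.606
R_after = 1 − (1 − 0.606)^3 = 0.9388
ΔR = 0.9388 − 0.606 = 0.3328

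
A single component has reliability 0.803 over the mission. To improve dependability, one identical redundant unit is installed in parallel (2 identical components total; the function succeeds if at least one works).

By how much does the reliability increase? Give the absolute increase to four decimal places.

0.1582

R_before = 0.803
R_after = 1 − (1 − 0.803)^2 = 0.9612
ΔR = 0.9612 − 0.803 = 0.1582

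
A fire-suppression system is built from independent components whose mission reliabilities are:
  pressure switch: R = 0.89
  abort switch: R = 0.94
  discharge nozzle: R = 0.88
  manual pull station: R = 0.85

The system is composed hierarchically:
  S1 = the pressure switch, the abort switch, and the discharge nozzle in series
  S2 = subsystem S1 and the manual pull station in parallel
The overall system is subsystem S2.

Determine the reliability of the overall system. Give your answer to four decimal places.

Series (pressure switch, abort switch, and discharge nozzle): 0.890000 × 0.940000 × 0.880000 = 0.736208
Parallel ([0.736208] and manual pull station): 1 − (1 − 0.736208)(1 − 0.850000) = 0.9604

0.9604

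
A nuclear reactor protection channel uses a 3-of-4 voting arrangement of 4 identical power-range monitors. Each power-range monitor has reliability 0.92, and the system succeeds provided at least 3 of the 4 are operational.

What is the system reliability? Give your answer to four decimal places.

R = Σ_{i=3}^{4} C(4,i) p^i (1−p)^{4−i} with p = 0.92
C(4,3)·0.92^3·0.08^1 = 0.249180
C(4,4)·0.92^4·0.08^0 = 0.716393
Sum = 0.9656

0.9656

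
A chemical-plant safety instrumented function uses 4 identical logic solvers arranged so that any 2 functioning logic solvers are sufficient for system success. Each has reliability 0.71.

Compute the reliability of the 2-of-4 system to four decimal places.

0.9237

R = Σ_{i=2}^{4} C(4,i) p^i (1−p)^{4−i} with p = 0.71
C(4,2)·0.71^2·0.29^2 = 0.254369
C(4,3)·0.71^3·0.29^1 = 0.415177
C(4,4)·0.71^4·0.29^0 = 0.254117
Sum = 0.9237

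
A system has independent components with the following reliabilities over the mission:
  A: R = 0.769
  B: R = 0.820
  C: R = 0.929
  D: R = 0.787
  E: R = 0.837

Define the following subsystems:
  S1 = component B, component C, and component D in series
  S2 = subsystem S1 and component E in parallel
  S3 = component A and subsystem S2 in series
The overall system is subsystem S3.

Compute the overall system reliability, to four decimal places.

Series (B, C, and D): 0.820000 × 0.929000 × 0.787000 = 0.599521
Parallel ([0.599521] and E): 1 − (1 − 0.599521)(1 − 0.837000) = 0.934722
Series (A and [0.934722]): 0.769000 × 0.934722 = 0.7188

0.7188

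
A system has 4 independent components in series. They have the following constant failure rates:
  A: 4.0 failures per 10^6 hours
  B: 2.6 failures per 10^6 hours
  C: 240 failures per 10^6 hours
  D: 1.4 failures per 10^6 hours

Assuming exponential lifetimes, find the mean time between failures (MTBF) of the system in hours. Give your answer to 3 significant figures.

Series of exponential components: λ_sys = Σ λ_i
λ_sys = 0.0000040 + 0.0000026 + 0.00024 + 0.0000014 = 2.4800e-04 /h
MTBF = 1 / λ_sys = 4030 h

4030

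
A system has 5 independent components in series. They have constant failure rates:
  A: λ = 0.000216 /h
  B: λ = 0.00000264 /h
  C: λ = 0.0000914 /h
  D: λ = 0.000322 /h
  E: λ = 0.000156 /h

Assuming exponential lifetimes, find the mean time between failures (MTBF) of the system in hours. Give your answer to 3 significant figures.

1270

Series of exponential components: λ_sys = Σ λ_i
λ_sys = 0.000216 + 0.00000264 + 0.0000914 + 0.000322 + 0.000156 = 7.8804e-04 /h
MTBF = 1 / λ_sys = 1270 h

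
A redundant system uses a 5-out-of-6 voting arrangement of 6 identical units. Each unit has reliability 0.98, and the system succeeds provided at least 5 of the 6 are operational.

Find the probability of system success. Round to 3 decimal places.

R = Σ_{i=5}^{6} C(6,i) p^i (1−p)^{6−i} with p = 0.98
C(6,5)·0.98^5·0.02^1 = 0.10847
C(6,6)·0.98^6·0.02^0 = 0.88584
Sum = 0.994

0.994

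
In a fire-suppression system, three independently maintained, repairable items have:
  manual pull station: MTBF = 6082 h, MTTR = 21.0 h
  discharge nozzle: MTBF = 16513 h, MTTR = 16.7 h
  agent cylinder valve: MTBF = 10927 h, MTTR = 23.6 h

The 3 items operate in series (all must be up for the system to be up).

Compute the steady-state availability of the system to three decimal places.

A(manual pull station) = MTBF/(MTBF+MTTR) = 6082/(6082+21.0) = 0.996559
A(discharge nozzle) = MTBF/(MTBF+MTTR) = 16513/(16513+16.7) = 0.998990
A(agent cylinder valve) = MTBF/(MTBF+MTTR) = 10927/(10927+23.6) = 0.997845
Series availability: 0.996559 × 0.998990 × 0.997845 = 0.993

0.993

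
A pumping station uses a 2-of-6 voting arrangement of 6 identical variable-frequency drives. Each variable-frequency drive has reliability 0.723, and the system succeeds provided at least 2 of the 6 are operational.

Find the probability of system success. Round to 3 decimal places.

R = Σ_{i=2}^{6} C(6,i) p^i (1−p)^{6−i} with p = 0.723
C(6,2)·0.723^2·0.277^4 = 0.04616
C(6,3)·0.723^3·0.277^3 = 0.16065
C(6,4)·0.723^4·0.277^2 = 0.31449
C(6,5)·0.723^5·0.277^1 = 0.32834
C(6,6)·0.723^6·0.277^0 = 0.14283
Sum = 0.992

0.992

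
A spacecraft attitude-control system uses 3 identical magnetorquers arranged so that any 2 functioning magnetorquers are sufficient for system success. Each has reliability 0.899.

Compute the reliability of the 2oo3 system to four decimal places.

0.9715

R = Σ_{i=2}^{3} C(3,i) p^i (1−p)^{3−i} with p = 0.899
C(3,2)·0.899^2·0.101^1 = 0.244885
C(3,3)·0.899^3·0.101^0 = 0.726573
Sum = 0.9715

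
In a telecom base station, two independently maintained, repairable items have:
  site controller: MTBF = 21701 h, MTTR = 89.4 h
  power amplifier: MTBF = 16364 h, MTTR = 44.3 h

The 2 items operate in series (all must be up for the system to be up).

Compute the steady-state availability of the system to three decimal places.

0.993

A(site controller) = MTBF/(MTBF+MTTR) = 21701/(21701+89.4) = 0.995897
A(power amplifier) = MTBF/(MTBF+MTTR) = 16364/(16364+44.3) = 0.997300
Series availability: 0.995897 × 0.997300 = 0.993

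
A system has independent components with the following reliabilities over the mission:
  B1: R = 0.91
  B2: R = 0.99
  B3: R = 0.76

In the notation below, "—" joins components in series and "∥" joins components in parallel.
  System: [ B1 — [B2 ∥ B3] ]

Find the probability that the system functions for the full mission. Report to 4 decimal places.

0.9078

Parallel (B2 and B3): 1 − (1 − 0.990000)(1 − 0.760000) = 0.997600
Series (B1 and [0.997600]): 0.910000 × 0.997600 = 0.9078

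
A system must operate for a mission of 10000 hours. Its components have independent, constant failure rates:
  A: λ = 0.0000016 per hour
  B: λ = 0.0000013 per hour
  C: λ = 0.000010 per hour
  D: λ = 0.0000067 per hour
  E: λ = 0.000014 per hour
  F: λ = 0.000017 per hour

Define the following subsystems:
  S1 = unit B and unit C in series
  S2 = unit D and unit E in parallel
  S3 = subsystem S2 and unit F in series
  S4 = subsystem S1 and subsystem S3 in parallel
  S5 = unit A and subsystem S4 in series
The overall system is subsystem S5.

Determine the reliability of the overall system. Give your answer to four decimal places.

R(A) = exp(−0.0000016 × 10000) = 0.984127
R(B) = exp(−0.0000013 × 10000) = 0.987084
R(C) = exp(−0.000010 × 10000) = 0.904837
R(D) = exp(−0.0000067 × 10000) = 0.935195
R(E) = exp(−0.000014 × 10000) = 0.869358
R(F) = exp(−0.000017 × 10000) = 0.843665
Series (B and C): 0.987084 × 0.904837 = 0.893150
Parallel (D and E): 1 − (1 − 0.935195)(1 − 0.869358) = 0.991534
Series ([0.991534] and F): 0.991534 × 0.843665 = 0.836523
Parallel ([0.893150] and [0.836523]): 1 − (1 − 0.893150)(1 − 0.836523) = 0.982532
Series (A and [0.982532]): 0.984127 × 0.982532 = 0.9669

0.9669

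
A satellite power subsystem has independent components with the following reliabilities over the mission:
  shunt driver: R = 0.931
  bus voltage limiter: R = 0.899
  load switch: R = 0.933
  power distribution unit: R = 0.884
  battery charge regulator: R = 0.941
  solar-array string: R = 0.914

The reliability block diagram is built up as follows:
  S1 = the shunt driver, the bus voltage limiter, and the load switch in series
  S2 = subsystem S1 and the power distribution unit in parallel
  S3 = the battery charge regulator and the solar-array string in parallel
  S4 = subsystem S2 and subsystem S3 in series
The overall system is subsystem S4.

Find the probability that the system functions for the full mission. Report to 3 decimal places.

0.970

Series (shunt driver, bus voltage limiter, and load switch): 0.93100 × 0.89900 × 0.93300 = 0.78089
Parallel ([0.78089] and power distribution unit): 1 − (1 − 0.78089)(1 − 0.88400) = 0.97458
Parallel (battery charge regulator and solar-array string): 1 − (1 − 0.94100)(1 − 0.91400) = 0.99493
Series ([0.97458] and [0.99493]): 0.97458 × 0.99493 = 0.970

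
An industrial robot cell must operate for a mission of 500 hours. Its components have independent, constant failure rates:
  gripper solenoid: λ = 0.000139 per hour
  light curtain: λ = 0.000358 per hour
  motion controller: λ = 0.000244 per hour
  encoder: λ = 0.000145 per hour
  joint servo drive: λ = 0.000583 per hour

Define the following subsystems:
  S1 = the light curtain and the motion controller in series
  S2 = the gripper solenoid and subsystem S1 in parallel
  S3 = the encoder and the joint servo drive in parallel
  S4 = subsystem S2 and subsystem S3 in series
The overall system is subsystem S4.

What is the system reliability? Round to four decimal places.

0.9652

R(gripper solenoid) = exp(−0.000139 × 500) = 0.932860
R(light curtain) = exp(−0.000358 × 500) = 0.836106
R(motion controller) = exp(−0.000244 × 500) = 0.885148
R(encoder) = exp(−0.000145 × 500) = 0.930066
R(joint servo drive) = exp(−0.000583 × 500) = 0.747142
Series (light curtain and motion controller): 0.836106 × 0.885148 = 0.740078
Parallel (gripper solenoid and [0.740078]): 1 − (1 − 0.932860)(1 − 0.740078) = 0.982549
Parallel (encoder and joint servo drive): 1 − (1 − 0.930066)(1 − 0.747142) = 0.982317
Series ([0.982549] and [0.982317]): 0.982549 × 0.982317 = 0.9652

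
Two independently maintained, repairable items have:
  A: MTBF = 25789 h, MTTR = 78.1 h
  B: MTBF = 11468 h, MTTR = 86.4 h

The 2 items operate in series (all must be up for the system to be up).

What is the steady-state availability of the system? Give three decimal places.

0.990

A(A) = MTBF/(MTBF+MTTR) = 25789/(25789+78.1) = 0.996981
A(B) = MTBF/(MTBF+MTTR) = 11468/(11468+86.4) = 0.992522
Series availability: 0.996981 × 0.992522 = 0.990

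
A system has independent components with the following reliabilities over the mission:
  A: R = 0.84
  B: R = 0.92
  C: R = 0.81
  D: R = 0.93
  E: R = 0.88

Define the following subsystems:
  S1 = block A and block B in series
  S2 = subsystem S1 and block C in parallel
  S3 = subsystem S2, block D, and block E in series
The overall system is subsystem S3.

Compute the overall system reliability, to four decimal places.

Series (A and B): 0.840000 × 0.920000 = 0.772800
Parallel ([0.772800] and C): 1 − (1 − 0.772800)(1 − 0.810000) = 0.956832
Series ([0.956832], D, and E): 0.956832 × 0.930000 × 0.880000 = 0.7831

0.7831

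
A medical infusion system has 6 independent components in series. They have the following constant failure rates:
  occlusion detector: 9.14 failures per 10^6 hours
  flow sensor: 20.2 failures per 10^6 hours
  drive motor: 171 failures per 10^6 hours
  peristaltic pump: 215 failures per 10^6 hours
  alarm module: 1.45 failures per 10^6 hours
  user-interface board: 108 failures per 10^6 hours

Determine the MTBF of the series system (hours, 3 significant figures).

1910

Series of exponential components: λ_sys = Σ λ_i
λ_sys = 0.00000914 + 0.0000202 + 0.000171 + 0.000215 + 0.00000145 + 0.000108 = 5.2479e-04 /h
MTBF = 1 / λ_sys = 1910 h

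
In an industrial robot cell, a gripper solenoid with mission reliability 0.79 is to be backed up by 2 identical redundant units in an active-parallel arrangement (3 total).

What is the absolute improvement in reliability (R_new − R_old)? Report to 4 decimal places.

R_before = 0.79
R_after = 1 − (1 − 0.79)^3 = 0.9907
ΔR = 0.9907 − 0.79 = 0.2007

0.2007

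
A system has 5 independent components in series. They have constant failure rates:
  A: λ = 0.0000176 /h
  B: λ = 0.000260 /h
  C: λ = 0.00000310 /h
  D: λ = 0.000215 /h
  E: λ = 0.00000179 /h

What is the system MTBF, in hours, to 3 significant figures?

2010

Series of exponential components: λ_sys = Σ λ_i
λ_sys = 0.0000176 + 0.000260 + 0.00000310 + 0.000215 + 0.00000179 = 4.9749e-04 /h
MTBF = 1 / λ_sys = 2010 h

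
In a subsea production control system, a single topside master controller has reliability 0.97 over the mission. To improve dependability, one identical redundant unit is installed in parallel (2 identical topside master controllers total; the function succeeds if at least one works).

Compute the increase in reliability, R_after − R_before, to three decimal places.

0.029

R_before = 0.97
R_after = 1 − (1 − 0.97)^2 = 0.999
ΔR = 0.999 − 0.97 = 0.029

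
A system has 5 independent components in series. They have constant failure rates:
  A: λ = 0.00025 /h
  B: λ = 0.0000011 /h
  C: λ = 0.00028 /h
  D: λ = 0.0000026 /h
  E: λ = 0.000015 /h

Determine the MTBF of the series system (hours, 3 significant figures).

Series of exponential components: λ_sys = Σ λ_i
λ_sys = 0.00025 + 0.0000011 + 0.00028 + 0.0000026 + 0.000015 = 5.4870e-04 /h
MTBF = 1 / λ_sys = 1820 h

1820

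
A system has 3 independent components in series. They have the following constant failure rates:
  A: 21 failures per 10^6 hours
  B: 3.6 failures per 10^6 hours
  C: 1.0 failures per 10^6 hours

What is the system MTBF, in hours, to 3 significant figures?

39100

Series of exponential components: λ_sys = Σ λ_i
λ_sys = 0.000021 + 0.0000036 + 0.0000010 = 2.5600e-05 /h
MTBF = 1 / λ_sys = 39100 h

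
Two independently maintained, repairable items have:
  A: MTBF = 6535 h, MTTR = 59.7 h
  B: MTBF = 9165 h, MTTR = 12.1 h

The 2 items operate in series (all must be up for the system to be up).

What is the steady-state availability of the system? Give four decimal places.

0.9896

A(A) = MTBF/(MTBF+MTTR) = 6535/(6535+59.7) = 0.990947
A(B) = MTBF/(MTBF+MTTR) = 9165/(9165+12.1) = 0.998682
Series availability: 0.990947 × 0.998682 = 0.9896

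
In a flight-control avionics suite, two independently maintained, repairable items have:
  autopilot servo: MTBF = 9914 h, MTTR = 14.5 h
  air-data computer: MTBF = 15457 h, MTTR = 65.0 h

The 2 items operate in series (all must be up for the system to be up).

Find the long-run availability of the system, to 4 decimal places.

A(autopilot servo) = MTBF/(MTBF+MTTR) = 9914/(9914+14.5) = 0.998540
A(air-data computer) = MTBF/(MTBF+MTTR) = 15457/(15457+65.0) = 0.995812
Series availability: 0.998540 × 0.995812 = 0.9944

0.9944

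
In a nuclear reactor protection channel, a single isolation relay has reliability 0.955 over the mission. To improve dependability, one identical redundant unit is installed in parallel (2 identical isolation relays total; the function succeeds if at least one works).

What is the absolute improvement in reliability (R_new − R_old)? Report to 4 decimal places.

0.0430

R_before = 0.955
R_after = 1 − (1 − 0.955)^2 = 0.9980
ΔR = 0.9980 − 0.955 = 0.0430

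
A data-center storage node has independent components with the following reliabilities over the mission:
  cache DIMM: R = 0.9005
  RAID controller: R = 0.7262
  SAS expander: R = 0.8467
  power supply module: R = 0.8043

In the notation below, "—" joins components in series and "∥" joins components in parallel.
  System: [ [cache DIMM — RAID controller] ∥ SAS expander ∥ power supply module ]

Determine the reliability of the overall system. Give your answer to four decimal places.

Series (cache DIMM and RAID controller): 0.900500 × 0.726200 = 0.653943
Parallel ([0.653943], SAS expander, and power supply module): 1 − (1 − 0.653943)(1 − 0.846700)(1 − 0.804300) = 0.9896

0.9896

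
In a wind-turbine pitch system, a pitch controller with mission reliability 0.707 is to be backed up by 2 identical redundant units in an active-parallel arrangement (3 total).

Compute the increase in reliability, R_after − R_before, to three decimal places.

0.268

R_before = 0.707
R_after = 1 − (1 − 0.707)^3 = 0.975
ΔR = 0.975 − 0.707 = 0.268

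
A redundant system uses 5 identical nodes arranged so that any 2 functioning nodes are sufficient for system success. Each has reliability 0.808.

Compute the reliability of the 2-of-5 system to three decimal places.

0.994

R = Σ_{i=2}^{5} C(5,i) p^i (1−p)^{5−i} with p = 0.808
C(5,2)·0.808^2·0.192^3 = 0.04621
C(5,3)·0.808^3·0.192^2 = 0.19446
C(5,4)·0.808^4·0.192^1 = 0.40918
C(5,5)·0.808^5·0.192^0 = 0.34439
Sum = 0.994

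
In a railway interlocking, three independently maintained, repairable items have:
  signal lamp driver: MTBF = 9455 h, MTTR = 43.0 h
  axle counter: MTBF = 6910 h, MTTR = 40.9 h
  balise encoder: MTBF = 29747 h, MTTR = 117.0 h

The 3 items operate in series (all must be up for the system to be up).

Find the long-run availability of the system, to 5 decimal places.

A(signal lamp driver) = MTBF/(MTBF+MTTR) = 9455/(9455+43.0) = 0.995473
A(axle counter) = MTBF/(MTBF+MTTR) = 6910/(6910+40.9) = 0.994116
A(balise encoder) = MTBF/(MTBF+MTTR) = 29747/(29747+117.0) = 0.996082
Series availability: 0.995473 × 0.994116 × 0.996082 = 0.98574

0.98574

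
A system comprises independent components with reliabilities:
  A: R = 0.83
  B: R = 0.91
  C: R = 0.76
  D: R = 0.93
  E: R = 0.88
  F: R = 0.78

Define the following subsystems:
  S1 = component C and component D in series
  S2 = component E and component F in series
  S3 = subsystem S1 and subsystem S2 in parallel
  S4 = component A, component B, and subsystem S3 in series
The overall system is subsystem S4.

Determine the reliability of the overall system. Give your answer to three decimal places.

Series (C and D): 0.76000 × 0.93000 = 0.70680
Series (E and F): 0.88000 × 0.78000 = 0.68640
Parallel ([0.70680] and [0.68640]): 1 − (1 − 0.70680)(1 − 0.68640) = 0.90805
Series (A, B, and [0.90805]): 0.83000 × 0.91000 × 0.90805 = 0.686

0.686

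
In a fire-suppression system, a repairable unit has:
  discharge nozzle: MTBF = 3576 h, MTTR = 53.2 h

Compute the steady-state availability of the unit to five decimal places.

0.98534

A(discharge nozzle) = MTBF/(MTBF+MTTR) = 3576/(3576+53.2) = 0.98534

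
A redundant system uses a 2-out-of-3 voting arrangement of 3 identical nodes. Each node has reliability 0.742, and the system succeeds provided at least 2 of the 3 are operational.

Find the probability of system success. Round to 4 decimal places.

R = Σ_{i=2}^{3} C(3,i) p^i (1−p)^{3−i} with p = 0.742
C(3,2)·0.742^2·0.258^1 = 0.426137
C(3,3)·0.742^3·0.258^0 = 0.408518
Sum = 0.8347

0.8347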